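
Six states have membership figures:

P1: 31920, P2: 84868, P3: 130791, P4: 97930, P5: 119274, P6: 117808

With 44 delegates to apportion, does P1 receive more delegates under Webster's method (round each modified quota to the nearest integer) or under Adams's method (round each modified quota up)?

Webster: P1 2, P2 6, P3 10, P4 8, P5 9, P6 9.
Adams: P1 3, P2 6, P3 10, P4 7, P5 9, P6 9.
P1 gets 2 under Webster and 3 under Adams.

Adams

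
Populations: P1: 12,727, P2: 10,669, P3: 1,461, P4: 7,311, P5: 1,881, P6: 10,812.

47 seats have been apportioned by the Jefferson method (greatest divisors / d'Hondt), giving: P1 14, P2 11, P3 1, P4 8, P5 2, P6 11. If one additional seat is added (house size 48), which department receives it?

P6

Priority for the next seat is population ÷ (current seats + 1).
Priorities: P1 848.467, P2 889.083, P3 730.500, P4 812.333, P5 627.000, P6 901.000.
Highest priority: P6.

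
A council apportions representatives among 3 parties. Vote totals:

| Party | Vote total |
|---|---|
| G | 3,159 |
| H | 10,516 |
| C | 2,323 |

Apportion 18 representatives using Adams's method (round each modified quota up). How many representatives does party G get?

Standard divisor 15998/18 ≈ 888.778; standard quotas: G 3.554, H 11.832, C 2.614.
Rounding up gives 4, 12, 3 = 19 seats, so the divisor must be adjusted.
With modified divisor 1000: modified quotas G 3.159, H 10.516, C 2.323.
Rounding up: G 4, H 11, C 3 (total 18).
G receives 4.

4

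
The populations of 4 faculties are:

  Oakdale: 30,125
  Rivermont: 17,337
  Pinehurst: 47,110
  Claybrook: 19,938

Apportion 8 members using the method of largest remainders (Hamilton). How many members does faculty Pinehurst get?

The standard divisor is 114510/8 ≈ 14313.75.
Standard quotas: Oakdale 2.1046, Rivermont 1.2112, Pinehurst 3.2912, Claybrook 1.3929.
Lower quotas: Oakdale 2, Rivermont 1, Pinehurst 3, Claybrook 1 (sum 7, leaving 1 seat).
Remainders in descending order: Claybrook 0.3929, Pinehurst 0.2912, Rivermont 0.2112, Oakdale 0.1046.
Largest remainder: Claybrook receives the extra seat.
Pinehurst receives 3.

3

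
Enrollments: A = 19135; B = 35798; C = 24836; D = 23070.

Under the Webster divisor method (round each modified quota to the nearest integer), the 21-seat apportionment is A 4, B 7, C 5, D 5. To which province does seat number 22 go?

Priority for the next seat is population ÷ (current seats + 0.5).
Priorities: A 4252.222, B 4773.067, C 4515.636, D 4194.545.
Highest priority: B.

B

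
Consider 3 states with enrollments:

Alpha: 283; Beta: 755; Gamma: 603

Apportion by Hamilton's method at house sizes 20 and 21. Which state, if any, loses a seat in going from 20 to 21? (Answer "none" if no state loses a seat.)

Alpha

At 20 seats: Alpha 4, Beta 9, Gamma 7.
At 21 seats: Alpha 3, Beta 10, Gamma 8.
Alpha drops from 4 to 3.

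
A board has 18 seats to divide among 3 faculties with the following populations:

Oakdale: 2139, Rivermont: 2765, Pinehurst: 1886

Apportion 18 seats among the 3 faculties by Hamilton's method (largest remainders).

Oakdale: 6, Rivermont: 7, Pinehurst: 5

The standard divisor is 6790/18 ≈ 377.222.
Standard quotas: Oakdale 5.670, Rivermont 7.330, Pinehurst 5.000.
Lower quotas: Oakdale 5, Rivermont 7, Pinehurst 4 (sum 16, leaving 2 seats).
Remainders in descending order: Pinehurst 1.000, Oakdale 0.670, Rivermont 0.330.
Largest remainders: Pinehurst, Oakdale receive the extra seats.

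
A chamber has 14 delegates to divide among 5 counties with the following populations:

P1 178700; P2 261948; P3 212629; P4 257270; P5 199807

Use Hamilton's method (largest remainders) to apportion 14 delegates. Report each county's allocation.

P1=2, P2=3, P3=3, P4=3, P5=3

Standard divisor: 1110354 ÷ 14 = 79311.
Standard quotas: P1 2.2532, P2 3.3028, P3 2.6810, P4 3.2438, P5 2.5193.
Lower quotas: P1 2, P2 3, P3 2, P4 3, P5 2 (sum 12, leaving 2 seats).
Remainders in descending order: P3 0.6810, P5 0.5193, P2 0.3028, P1 0.2532, P4 0.2438.
Largest remainders: P3, P5 receive the extra seats.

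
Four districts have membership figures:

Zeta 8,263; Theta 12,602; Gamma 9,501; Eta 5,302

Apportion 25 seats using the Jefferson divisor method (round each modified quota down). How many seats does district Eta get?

3

Standard divisor 35668/25 ≈ 1426.72; standard quotas: Zeta 5.792, Theta 8.833, Gamma 6.659, Eta 3.716.
Rounding down gives 5, 8, 6, 3 = 22 seats, so the divisor must be adjusted.
With modified divisor 1340: modified quotas Zeta 6.166, Theta 9.404, Gamma 7.090, Eta 3.957.
Rounding down: Zeta 6, Theta 9, Gamma 7, Eta 3 (total 25).
Eta receives 3.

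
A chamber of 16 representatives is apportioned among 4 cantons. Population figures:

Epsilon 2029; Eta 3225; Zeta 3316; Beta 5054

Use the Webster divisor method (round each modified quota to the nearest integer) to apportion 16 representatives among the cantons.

Standard divisor 13624/16 ≈ 851.5; standard quotas: Epsilon 2.383, Eta 3.787, Zeta 3.894, Beta 5.935.
Rounding to the nearest integer gives Epsilon 2, Eta 4, Zeta 4, Beta 6 — total 16, matching the house size, so no adjustment is needed.

Epsilon 2, Eta 4, Zeta 4, Beta 6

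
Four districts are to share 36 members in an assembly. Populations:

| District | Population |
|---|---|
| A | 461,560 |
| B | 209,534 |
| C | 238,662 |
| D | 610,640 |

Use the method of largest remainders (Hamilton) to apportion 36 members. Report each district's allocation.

A: 11, B: 5, C: 6, D: 14

The standard divisor is 1520396/36 ≈ 42233.222.
Standard quotas: A 10.9288, B 4.9614, C 5.6510, D 14.4588.
Lower quotas: A 10, B 4, C 5, D 14 (sum 33, leaving 3 seats).
Remainders in descending order: B 0.9614, A 0.9288, C 0.6510, D 0.4588.
The surplus seats go to B, A, C.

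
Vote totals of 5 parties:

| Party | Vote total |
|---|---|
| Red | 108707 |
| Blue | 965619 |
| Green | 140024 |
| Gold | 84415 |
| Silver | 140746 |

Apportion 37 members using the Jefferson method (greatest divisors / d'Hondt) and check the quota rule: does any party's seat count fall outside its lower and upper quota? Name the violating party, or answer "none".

Standard quotas: Red 2.794, Blue 24.819, Green 3.599, Gold 2.170, Silver 3.618.
Jefferson allocation: Red 3, Blue 26, Green 3, Gold 2, Silver 3.
Blue has quota 24.819 (lower 24, upper 25) but receives 26 — outside the quota interval.

Blue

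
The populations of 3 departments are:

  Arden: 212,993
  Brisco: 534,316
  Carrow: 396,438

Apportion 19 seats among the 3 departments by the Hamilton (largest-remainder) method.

Arden 3, Brisco 9, Carrow 7

Total 1143747; standard divisor 1143747/19 ≈ 60197.211.
Standard quotas: Arden 3.5383, Brisco 8.8761, Carrow 6.5857.
Lower quotas: Arden 3, Brisco 8, Carrow 6 (sum 17, leaving 2 seats).
Remainders in descending order: Brisco 0.8761, Carrow 0.5857, Arden 0.5383.
The surplus seats go to Brisco, Carrow.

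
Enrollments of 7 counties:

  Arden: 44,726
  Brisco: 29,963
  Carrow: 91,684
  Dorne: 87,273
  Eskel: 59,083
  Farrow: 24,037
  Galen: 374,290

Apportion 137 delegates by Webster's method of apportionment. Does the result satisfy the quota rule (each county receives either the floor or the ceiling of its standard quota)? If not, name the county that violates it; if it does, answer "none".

Standard quotas: Arden 8.617, Brisco 5.773, Carrow 17.665, Dorne 16.815, Eskel 11.384, Farrow 4.631, Galen 72.115.
Webster allocation: Arden 9, Brisco 6, Carrow 18, Dorne 17, Eskel 11, Farrow 5, Galen 71.
Galen has quota 72.115 (lower 72, upper 73) but receives 71 — outside the quota interval.

Galen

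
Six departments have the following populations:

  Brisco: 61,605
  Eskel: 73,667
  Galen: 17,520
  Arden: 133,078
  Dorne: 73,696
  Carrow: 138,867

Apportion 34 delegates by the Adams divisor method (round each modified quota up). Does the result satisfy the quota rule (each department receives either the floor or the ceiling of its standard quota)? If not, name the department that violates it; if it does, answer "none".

none

Standard quotas: Brisco 4.202, Eskel 5.025, Galen 1.195, Arden 9.078, Dorne 5.027, Carrow 9.473.
Adams allocation: Brisco 4, Eskel 5, Galen 2, Arden 9, Dorne 5, Carrow 9.
Every allocation lies between the lower and upper quota.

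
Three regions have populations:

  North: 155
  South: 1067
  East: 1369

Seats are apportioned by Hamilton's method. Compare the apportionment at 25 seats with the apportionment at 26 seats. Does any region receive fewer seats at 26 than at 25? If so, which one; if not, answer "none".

At 25 seats: North 2, South 10, East 13.
At 26 seats: North 1, South 11, East 14.
North drops from 2 to 1.

North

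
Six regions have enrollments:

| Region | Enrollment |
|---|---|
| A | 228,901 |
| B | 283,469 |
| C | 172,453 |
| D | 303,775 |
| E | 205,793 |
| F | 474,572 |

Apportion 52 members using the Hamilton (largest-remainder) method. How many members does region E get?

The standard divisor is 1668963/52 ≈ 32095.442.
Standard quotas: A 7.1319, B 8.8321, C 5.3731, D 9.4647, E 6.4119, F 14.7863.
Lower quotas: A 7, B 8, C 5, D 9, E 6, F 14 (sum 49, leaving 3 seats).
Remainders in descending order: B 0.8321, F 0.7863, D 0.4647, E 0.4119, C 0.3731, A 0.1319.
Largest remainders: B, F, D receive the extra seats.
E receives 6.

6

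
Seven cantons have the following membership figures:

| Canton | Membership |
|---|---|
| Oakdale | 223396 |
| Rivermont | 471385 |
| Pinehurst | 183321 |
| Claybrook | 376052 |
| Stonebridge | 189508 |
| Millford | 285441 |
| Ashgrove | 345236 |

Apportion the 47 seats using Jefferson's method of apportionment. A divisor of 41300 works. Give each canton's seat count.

With modified divisor 41300: modified quotas Oakdale 5.409, Rivermont 11.414, Pinehurst 4.439, Claybrook 9.105, Stonebridge 4.589, Millford 6.911, Ashgrove 8.359.
Rounding down: Oakdale 5, Rivermont 11, Pinehurst 4, Claybrook 9, Stonebridge 4, Millford 6, Ashgrove 8 (total 47).

Oakdale 5; Rivermont 11; Pinehurst 4; Claybrook 9; Stonebridge 4; Millford 6; Ashgrove 8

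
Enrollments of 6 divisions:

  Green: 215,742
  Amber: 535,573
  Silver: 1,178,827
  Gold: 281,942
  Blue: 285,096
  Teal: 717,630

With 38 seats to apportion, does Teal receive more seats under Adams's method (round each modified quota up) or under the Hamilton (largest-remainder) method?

Hamilton

Adams: Green 3, Amber 6, Silver 13, Gold 4, Blue 4, Teal 8.
Hamilton: Green 3, Amber 6, Silver 14, Gold 3, Blue 3, Teal 9.
Teal gets 8 under Adams and 9 under Hamilton.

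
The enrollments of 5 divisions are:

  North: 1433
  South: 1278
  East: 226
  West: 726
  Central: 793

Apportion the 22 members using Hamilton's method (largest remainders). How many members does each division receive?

North 7, South 6, East 1, West 4, Central 4

The standard divisor is 4456/22 ≈ 202.545.
Standard quotas: North 7.075, South 6.310, East 1.116, West 3.584, Central 3.915.
Lower quotas: North 7, South 6, East 1, West 3, Central 3 (sum 20, leaving 2 seats).
Remainders in descending order: Central 0.915, West 0.584, South 0.310, East 0.116, North 0.075.
The surplus seats go to Central, West.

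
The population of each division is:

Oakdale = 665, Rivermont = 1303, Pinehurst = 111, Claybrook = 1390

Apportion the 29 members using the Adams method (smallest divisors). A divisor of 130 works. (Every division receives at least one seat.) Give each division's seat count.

With modified divisor 130: modified quotas Oakdale 5.115, Rivermont 10.023, Pinehurst 0.854, Claybrook 10.692.
Rounding up: Oakdale 6, Rivermont 11, Pinehurst 1, Claybrook 11 (total 29).

Oakdale=6, Rivermont=11, Pinehurst=1, Claybrook=11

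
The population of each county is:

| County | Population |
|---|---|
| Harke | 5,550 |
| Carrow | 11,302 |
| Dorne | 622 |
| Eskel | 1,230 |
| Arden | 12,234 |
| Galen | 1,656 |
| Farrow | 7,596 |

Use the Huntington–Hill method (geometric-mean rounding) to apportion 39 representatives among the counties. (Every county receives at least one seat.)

Harke=5; Carrow=11; Dorne=1; Eskel=1; Arden=12; Galen=2; Farrow=7

With divisor 1040: modified quotas Harke 5.337, Carrow 10.867, Dorne 0.598, Eskel 1.183, Arden 11.763, Galen 1.592, Farrow 7.304.
Geometric-mean thresholds: Harke √(5·6)=5.477, Carrow √(10·11)=10.488, Dorne (min 1), Eskel √(1·2)=1.414, Arden √(11·12)=11.489, Galen √(1·2)=1.414, Farrow √(7·8)=7.483.
Each quota rounded against its threshold gives Harke 5, Carrow 11, Dorne 1, Eskel 1, Arden 12, Galen 2, Farrow 7 (total 39).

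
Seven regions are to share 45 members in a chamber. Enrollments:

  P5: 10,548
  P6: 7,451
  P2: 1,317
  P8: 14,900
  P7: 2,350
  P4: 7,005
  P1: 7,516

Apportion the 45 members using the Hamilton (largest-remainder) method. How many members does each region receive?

P5 9, P6 7, P2 1, P8 13, P7 2, P4 6, P1 7

Standard divisor: 51087 ÷ 45 ≈ 1135.267.
Standard quotas: P5 9.2912, P6 6.5632, P2 1.1601, P8 13.1247, P7 2.0700, P4 6.1704, P1 6.6205.
Lower quotas: P5 9, P6 6, P2 1, P8 13, P7 2, P4 6, P1 6 (sum 43, leaving 2 seats).
Remainders in descending order: P1 0.6205, P6 0.5632, P5 0.2912, P4 0.1704, P2 0.1601, P8 0.1247, P7 0.0700.
The surplus seats go to P1, P6.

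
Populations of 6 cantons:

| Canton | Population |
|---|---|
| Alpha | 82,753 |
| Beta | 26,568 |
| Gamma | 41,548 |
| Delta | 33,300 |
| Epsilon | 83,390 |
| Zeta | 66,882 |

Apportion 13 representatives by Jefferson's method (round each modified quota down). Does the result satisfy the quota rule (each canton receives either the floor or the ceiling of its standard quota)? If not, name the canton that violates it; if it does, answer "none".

Standard quotas: Alpha 3.217, Beta 1.033, Gamma 1.615, Delta 1.294, Epsilon 3.241, Zeta 2.600.
Jefferson allocation: Alpha 3, Beta 1, Gamma 1, Delta 1, Epsilon 4, Zeta 3.
Every allocation lies between the lower and upper quota.

none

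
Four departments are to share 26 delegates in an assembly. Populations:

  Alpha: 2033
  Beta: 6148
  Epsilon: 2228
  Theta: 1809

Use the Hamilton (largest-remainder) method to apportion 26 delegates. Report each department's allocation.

Alpha=4; Beta=13; Epsilon=5; Theta=4

Total 12218; standard divisor 12218/26 ≈ 469.923.
Standard quotas: Alpha 4.3262, Beta 13.0830, Epsilon 4.7412, Theta 3.8496.
Lower quotas: Alpha 4, Beta 13, Epsilon 4, Theta 3 (sum 24, leaving 2 seats).
Remainders in descending order: Theta 0.8496, Epsilon 0.7412, Alpha 0.3262, Beta 0.0830.
Largest remainders: Theta, Epsilon receive the extra seats.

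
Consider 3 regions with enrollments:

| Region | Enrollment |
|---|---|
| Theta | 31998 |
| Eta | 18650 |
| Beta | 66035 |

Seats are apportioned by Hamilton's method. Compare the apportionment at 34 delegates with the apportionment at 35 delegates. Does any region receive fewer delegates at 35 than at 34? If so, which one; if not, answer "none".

At 34 seats: Theta 9, Eta 6, Beta 19.
At 35 seats: Theta 10, Eta 5, Beta 20.
Eta drops from 6 to 5.

Eta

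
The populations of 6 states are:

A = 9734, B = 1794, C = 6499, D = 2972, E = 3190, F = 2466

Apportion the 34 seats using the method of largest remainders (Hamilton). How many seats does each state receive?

Total 26655; standard divisor 26655/34 ≈ 783.971.
Standard quotas: A 12.4163, B 2.2884, C 8.2899, D 3.7910, E 4.0690, F 3.1455.
Lower quotas: A 12, B 2, C 8, D 3, E 4, F 3 (sum 32, leaving 2 seats).
Remainders in descending order: D 0.7910, A 0.4163, C 0.2899, B 0.2884, F 0.1455, E 0.0690.
The surplus seats go to D, A.

A 13, B 2, C 8, D 4, E 4, F 3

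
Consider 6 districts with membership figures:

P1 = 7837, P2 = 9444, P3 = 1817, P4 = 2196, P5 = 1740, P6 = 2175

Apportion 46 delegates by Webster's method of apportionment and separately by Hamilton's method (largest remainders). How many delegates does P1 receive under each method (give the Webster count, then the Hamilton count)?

Webster: P1 15, P2 17, P3 3, P4 4, P5 3, P6 4.
Hamilton: P1 14, P2 17, P3 4, P4 4, P5 3, P6 4.
P1 gets 15 under Webster and 14 under Hamilton.

15 and 14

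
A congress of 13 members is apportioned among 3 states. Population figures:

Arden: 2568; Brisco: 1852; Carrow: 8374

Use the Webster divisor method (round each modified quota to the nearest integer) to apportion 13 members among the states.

Standard divisor 12794/13 ≈ 984.154; standard quotas: Arden 2.609, Brisco 1.882, Carrow 8.509.
Rounding to the nearest integer gives 3, 2, 9 = 14 seats, so the divisor must be adjusted.
With modified divisor 1000: modified quotas Arden 2.568, Brisco 1.852, Carrow 8.374.
Rounding to the nearest integer: Arden 3, Brisco 2, Carrow 8 (total 13).

Arden: 3, Brisco: 2, Carrow: 8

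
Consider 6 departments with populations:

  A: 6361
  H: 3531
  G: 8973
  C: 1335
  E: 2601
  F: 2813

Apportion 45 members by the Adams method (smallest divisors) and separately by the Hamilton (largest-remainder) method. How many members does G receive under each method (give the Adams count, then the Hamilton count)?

15 and 16

Adams: A 11, H 6, G 15, C 3, E 5, F 5.
Hamilton: A 11, H 6, G 16, C 2, E 5, F 5.
G gets 15 under Adams and 16 under Hamilton.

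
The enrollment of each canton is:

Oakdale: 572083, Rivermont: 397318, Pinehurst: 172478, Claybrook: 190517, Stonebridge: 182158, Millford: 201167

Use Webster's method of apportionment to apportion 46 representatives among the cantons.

Standard divisor 1715721/46 ≈ 37298.283; standard quotas: Oakdale 15.338, Rivermont 10.652, Pinehurst 4.624, Claybrook 5.108, Stonebridge 4.884, Millford 5.393.
Rounding to the nearest integer gives Oakdale 15, Rivermont 11, Pinehurst 5, Claybrook 5, Stonebridge 5, Millford 5 — total 46, matching the house size, so no adjustment is needed.

Oakdale: 15; Rivermont: 11; Pinehurst: 5; Claybrook: 5; Stonebridge: 5; Millford: 5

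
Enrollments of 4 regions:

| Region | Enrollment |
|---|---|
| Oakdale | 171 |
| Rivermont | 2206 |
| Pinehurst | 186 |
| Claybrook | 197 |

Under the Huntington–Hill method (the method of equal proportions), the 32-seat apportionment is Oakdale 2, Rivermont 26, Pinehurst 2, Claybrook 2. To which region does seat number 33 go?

Priority for the next seat is population ÷ (√(s·(s+1))).
Priorities: Oakdale 69.810, Rivermont 83.260, Pinehurst 75.934, Claybrook 80.425.
Highest priority: Rivermont.

Rivermont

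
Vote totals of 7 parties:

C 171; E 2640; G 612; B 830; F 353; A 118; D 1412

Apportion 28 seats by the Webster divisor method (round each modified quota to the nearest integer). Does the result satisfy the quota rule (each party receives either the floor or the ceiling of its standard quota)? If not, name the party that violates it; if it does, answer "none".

E

Standard quotas: C 0.780, E 12.047, G 2.793, B 3.787, F 1.611, A 0.538, D 6.443.
Webster allocation: C 1, E 11, G 3, B 4, F 2, A 1, D 6.
E has quota 12.047 (lower 12, upper 13) but receives 11 — outside the quota interval.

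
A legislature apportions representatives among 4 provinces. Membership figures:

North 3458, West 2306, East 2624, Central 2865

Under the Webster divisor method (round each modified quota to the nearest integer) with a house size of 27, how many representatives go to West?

Standard divisor 11253/27 ≈ 416.778; standard quotas: North 8.297, West 5.533, East 6.296, Central 6.874.
Rounding to the nearest integer gives North 8, West 6, East 6, Central 7 — total 27, matching the house size, so no adjustment is needed.
West receives 6.

6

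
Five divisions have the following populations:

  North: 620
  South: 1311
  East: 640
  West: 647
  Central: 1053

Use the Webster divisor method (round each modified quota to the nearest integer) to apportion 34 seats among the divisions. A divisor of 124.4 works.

With modified divisor 124.4: modified quotas North 4.984, South 10.539, East 5.145, West 5.201, Central 8.465.
Rounding to the nearest integer: North 5, South 11, East 5, West 5, Central 8 (total 34).

North=5, South=11, East=5, West=5, Central=8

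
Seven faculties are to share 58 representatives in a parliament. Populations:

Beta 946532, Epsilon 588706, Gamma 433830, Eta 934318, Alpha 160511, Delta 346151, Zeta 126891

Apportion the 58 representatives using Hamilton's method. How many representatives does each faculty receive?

Beta 15, Epsilon 10, Gamma 7, Eta 15, Alpha 3, Delta 6, Zeta 2

Standard divisor: 3536939 ÷ 58 ≈ 60981.707.
Standard quotas: Beta 15.5216, Epsilon 9.6538, Gamma 7.1141, Eta 15.3213, Alpha 2.6321, Delta 5.6763, Zeta 2.0808.
Lower quotas: Beta 15, Epsilon 9, Gamma 7, Eta 15, Alpha 2, Delta 5, Zeta 2 (sum 55, leaving 3 seats).
Remainders in descending order: Delta 0.6763, Epsilon 0.6538, Alpha 0.6321, Beta 0.5216, Eta 0.3213, Gamma 0.1141, Zeta 0.0808.
The surplus seats go to Delta, Epsilon, Alpha.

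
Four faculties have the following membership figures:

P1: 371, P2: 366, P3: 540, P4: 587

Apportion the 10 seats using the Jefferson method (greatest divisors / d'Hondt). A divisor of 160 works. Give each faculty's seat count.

With modified divisor 160: modified quotas P1 2.319, P2 2.288, P3 3.375, P4 3.669.
Rounding down: P1 2, P2 2, P3 3, P4 3 (total 10).

P1=2, P2=2, P3=3, P4=3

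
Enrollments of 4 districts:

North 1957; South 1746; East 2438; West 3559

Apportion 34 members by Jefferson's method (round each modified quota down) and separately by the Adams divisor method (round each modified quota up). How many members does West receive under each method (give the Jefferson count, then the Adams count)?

Jefferson: North 7, South 6, East 8, West 13.
Adams: North 7, South 6, East 9, West 12.
West gets 13 under Jefferson and 12 under Adams.

13 and 12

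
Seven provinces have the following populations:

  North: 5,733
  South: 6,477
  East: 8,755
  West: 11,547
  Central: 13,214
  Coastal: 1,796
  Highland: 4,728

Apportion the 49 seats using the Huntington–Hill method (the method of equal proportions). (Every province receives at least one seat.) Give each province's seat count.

North: 5, South: 6, East: 8, West: 11, Central: 13, Coastal: 2, Highland: 4

With divisor 1057.6: modified quotas North 5.421, South 6.124, East 8.278, West 10.918, Central 12.494, Coastal 1.698, Highland 4.470.
Geometric-mean thresholds: North √(5·6)=5.477, South √(6·7)=6.481, East √(8·9)=8.485, West √(10·11)=10.488, Central √(12·13)=12.490, Coastal √(1·2)=1.414, Highland √(4·5)=4.472.
Each quota rounded against its threshold gives North 5, South 6, East 8, West 11, Central 13, Coastal 2, Highland 4 (total 49).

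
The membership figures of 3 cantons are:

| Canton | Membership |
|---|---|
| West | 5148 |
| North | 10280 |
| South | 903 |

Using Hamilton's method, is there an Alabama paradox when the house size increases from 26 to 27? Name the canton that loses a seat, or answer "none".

South

At 26 seats: West 8, North 16, South 2.
At 27 seats: West 9, North 17, South 1.
South drops from 2 to 1.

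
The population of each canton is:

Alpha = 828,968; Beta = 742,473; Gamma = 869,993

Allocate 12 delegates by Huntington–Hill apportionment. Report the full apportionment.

Alpha 4; Beta 4; Gamma 4

With divisor 204435: modified quotas Alpha 4.055, Beta 3.632, Gamma 4.256.
Geometric-mean thresholds: Alpha √(4·5)=4.472, Beta √(3·4)=3.464, Gamma √(4·5)=4.472.
Each quota rounded against its threshold gives Alpha 4, Beta 4, Gamma 4 (total 12).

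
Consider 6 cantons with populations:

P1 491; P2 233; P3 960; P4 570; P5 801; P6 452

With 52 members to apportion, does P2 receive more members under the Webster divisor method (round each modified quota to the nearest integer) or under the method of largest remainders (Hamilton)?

Hamilton

Webster: P1 7, P2 3, P3 14, P4 9, P5 12, P6 7.
Hamilton: P1 7, P2 4, P3 14, P4 8, P5 12, P6 7.
P2 gets 3 under Webster and 4 under Hamilton.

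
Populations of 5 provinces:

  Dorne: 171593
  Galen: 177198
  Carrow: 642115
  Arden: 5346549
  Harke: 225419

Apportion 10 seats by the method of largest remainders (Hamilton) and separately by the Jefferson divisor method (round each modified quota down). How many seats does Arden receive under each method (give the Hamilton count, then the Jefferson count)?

Hamilton: Dorne 0, Galen 0, Carrow 1, Arden 8, Harke 1.
Jefferson: Dorne 0, Galen 0, Carrow 1, Arden 9, Harke 0.
Arden gets 8 under Hamilton and 9 under Jefferson.

8 and 9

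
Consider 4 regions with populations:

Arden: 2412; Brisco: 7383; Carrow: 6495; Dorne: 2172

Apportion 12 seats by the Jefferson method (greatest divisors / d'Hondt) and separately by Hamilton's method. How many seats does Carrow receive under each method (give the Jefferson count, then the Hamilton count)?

Jefferson: Arden 1, Brisco 5, Carrow 5, Dorne 1.
Hamilton: Arden 2, Brisco 5, Carrow 4, Dorne 1.
Carrow gets 5 under Jefferson and 4 under Hamilton.

5 and 4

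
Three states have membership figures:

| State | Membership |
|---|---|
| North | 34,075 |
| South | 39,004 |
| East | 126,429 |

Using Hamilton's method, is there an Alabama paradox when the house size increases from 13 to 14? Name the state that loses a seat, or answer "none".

none

At 13 seats: North 2, South 3, East 8.
At 14 seats: North 2, South 3, East 9.
No state's allocation decreased.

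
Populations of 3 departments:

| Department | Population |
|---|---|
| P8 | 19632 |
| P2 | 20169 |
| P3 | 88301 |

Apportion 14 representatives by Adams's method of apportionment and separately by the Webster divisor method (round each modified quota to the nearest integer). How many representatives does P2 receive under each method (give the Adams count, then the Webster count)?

3 and 2

Adams: P8 2, P2 3, P3 9.
Webster: P8 2, P2 2, P3 10.
P2 gets 3 under Adams and 2 under Webster.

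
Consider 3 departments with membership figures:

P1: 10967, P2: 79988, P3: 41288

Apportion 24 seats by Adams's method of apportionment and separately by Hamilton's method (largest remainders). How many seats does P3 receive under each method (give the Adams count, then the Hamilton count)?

Adams: P1 2, P2 14, P3 8.
Hamilton: P1 2, P2 15, P3 7.
P3 gets 8 under Adams and 7 under Hamilton.

8 and 7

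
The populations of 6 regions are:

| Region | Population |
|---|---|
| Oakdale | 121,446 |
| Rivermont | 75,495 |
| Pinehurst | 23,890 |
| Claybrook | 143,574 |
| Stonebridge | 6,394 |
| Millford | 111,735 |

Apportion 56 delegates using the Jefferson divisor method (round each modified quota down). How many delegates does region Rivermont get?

Standard divisor 482534/56 ≈ 8616.679; standard quotas: Oakdale 14.094, Rivermont 8.761, Pinehurst 2.773, Claybrook 16.662, Stonebridge 0.742, Millford 12.967.
Rounding down gives 14, 8, 2, 16, 0, 12 = 52 seats, so the divisor must be adjusted.
With modified divisor 8040: modified quotas Oakdale 15.105, Rivermont 9.390, Pinehurst 2.971, Claybrook 17.857, Stonebridge 0.795, Millford 13.897.
Rounding down: Oakdale 15, Rivermont 9, Pinehurst 2, Claybrook 17, Stonebridge 0, Millford 13 (total 56).
Rivermont receives 9.

9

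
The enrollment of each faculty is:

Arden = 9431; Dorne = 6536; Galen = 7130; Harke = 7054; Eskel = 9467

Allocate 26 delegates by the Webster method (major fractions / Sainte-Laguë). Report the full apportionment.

Standard divisor 39618/26 ≈ 1523.769; standard quotas: Arden 6.189, Dorne 4.289, Galen 4.679, Harke 4.629, Eskel 6.213.
Rounding to the nearest integer gives Arden 6, Dorne 4, Galen 5, Harke 5, Eskel 6 — total 26, matching the house size, so no adjustment is needed.

Arden: 6, Dorne: 4, Galen: 5, Harke: 5, Eskel: 6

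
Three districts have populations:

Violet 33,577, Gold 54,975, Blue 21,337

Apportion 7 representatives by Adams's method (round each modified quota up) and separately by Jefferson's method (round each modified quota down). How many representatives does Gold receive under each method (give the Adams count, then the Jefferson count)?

Adams: Violet 2, Gold 3, Blue 2.
Jefferson: Violet 2, Gold 4, Blue 1.
Gold gets 3 under Adams and 4 under Jefferson.

3 and 4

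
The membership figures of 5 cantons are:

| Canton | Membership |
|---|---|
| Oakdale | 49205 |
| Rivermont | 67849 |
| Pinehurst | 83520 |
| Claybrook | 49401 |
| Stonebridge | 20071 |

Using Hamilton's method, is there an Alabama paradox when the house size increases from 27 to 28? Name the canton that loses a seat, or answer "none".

none

At 27 seats: Oakdale 5, Rivermont 7, Pinehurst 8, Claybrook 5, Stonebridge 2.
At 28 seats: Oakdale 5, Rivermont 7, Pinehurst 9, Claybrook 5, Stonebridge 2.
No canton's allocation decreased.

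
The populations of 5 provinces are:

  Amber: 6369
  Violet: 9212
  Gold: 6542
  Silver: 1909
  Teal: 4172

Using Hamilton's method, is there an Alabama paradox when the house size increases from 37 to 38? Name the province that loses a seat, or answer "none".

At 37 seats: Amber 8, Violet 12, Gold 9, Silver 3, Teal 5.
At 38 seats: Amber 9, Violet 12, Gold 9, Silver 2, Teal 6.
Silver drops from 3 to 2.

Silver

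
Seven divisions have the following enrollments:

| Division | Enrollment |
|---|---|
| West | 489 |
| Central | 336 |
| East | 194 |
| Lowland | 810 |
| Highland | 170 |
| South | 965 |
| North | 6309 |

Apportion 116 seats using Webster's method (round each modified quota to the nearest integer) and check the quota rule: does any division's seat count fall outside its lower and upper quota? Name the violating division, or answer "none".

Standard quotas: West 6.117, Central 4.203, East 2.427, Lowland 10.133, Highland 2.127, South 12.072, North 78.922.
Webster allocation: West 6, Central 4, East 2, Lowland 10, Highland 2, South 12, North 80.
North has quota 78.922 (lower 78, upper 79) but receives 80 — outside the quota interval.

North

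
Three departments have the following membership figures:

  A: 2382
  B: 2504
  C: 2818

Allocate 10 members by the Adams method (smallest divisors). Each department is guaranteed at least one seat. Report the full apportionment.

A: 3, B: 3, C: 4

Standard divisor 7704/10 ≈ 770.4; standard quotas: A 3.092, B 3.250, C 3.658.
Rounding up gives 4, 4, 4 = 12 seats, so the divisor must be adjusted.
With modified divisor 900: modified quotas A 2.647, B 2.782, C 3.131.
Rounding up: A 3, B 3, C 4 (total 10).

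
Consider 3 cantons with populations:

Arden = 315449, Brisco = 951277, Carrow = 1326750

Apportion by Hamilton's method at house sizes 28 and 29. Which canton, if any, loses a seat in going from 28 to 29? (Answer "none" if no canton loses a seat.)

At 28 seats: Arden 4, Brisco 10, Carrow 14.
At 29 seats: Arden 3, Brisco 11, Carrow 15.
Arden drops from 4 to 3.

Arden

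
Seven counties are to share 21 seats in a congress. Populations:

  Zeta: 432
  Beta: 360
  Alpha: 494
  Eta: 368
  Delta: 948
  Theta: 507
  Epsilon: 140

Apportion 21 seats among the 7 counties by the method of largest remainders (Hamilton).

Zeta 3, Beta 2, Alpha 3, Eta 3, Delta 6, Theta 3, Epsilon 1

Total 3249; standard divisor 3249/21 ≈ 154.714.
Standard quotas: Zeta 2.792, Beta 2.327, Alpha 3.193, Eta 2.379, Delta 6.127, Theta 3.277, Epsilon 0.905.
Lower quotas: Zeta 2, Beta 2, Alpha 3, Eta 2, Delta 6, Theta 3, Epsilon 0 (sum 18, leaving 3 seats).
Remainders in descending order: Epsilon 0.905, Zeta 0.792, Eta 0.379, Beta 0.327, Theta 0.277, Alpha 0.193, Delta 0.127.
The surplus seats go to Epsilon, Zeta, Eta.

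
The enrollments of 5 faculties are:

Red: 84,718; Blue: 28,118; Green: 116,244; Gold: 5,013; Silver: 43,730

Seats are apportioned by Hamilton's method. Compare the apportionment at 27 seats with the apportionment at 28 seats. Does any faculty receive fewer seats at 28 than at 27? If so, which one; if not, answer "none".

Gold

At 27 seats: Red 8, Blue 3, Green 11, Gold 1, Silver 4.
At 28 seats: Red 9, Blue 3, Green 12, Gold 0, Silver 4.
Gold drops from 1 to 0.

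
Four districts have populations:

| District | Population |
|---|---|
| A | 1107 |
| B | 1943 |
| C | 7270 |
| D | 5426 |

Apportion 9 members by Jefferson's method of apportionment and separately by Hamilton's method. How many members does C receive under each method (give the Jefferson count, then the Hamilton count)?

Jefferson: A 0, B 1, C 5, D 3.
Hamilton: A 1, B 1, C 4, D 3.
C gets 5 under Jefferson and 4 under Hamilton.

5 and 4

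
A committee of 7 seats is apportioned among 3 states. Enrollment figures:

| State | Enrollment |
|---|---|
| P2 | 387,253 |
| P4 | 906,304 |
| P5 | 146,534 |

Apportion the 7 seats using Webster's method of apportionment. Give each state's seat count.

P2 2, P4 4, P5 1

Standard divisor 1440091/7 ≈ 205727.286; standard quotas: P2 1.882, P4 4.405, P5 0.712.
Rounding to the nearest integer gives P2 2, P4 4, P5 1 — total 7, matching the house size, so no adjustment is needed.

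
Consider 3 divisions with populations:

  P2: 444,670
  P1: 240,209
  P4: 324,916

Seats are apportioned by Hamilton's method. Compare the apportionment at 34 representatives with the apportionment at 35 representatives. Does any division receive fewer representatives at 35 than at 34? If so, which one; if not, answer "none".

none

At 34 seats: P2 15, P1 8, P4 11.
At 35 seats: P2 16, P1 8, P4 11.
No division's allocation decreased.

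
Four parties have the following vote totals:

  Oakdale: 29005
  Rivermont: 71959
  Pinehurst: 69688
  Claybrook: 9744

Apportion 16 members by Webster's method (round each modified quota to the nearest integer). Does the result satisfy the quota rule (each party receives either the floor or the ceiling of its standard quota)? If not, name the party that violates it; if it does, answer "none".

Standard quotas: Oakdale 2.573, Rivermont 6.382, Pinehurst 6.181, Claybrook 0.864.
Webster allocation: Oakdale 3, Rivermont 6, Pinehurst 6, Claybrook 1.
Every allocation lies between the lower and upper quota.

none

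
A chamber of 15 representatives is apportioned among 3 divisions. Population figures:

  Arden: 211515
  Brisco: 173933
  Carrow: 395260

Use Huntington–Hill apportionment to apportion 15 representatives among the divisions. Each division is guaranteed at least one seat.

Arden 4, Brisco 3, Carrow 8

With divisor 51514: modified quotas Arden 4.106, Brisco 3.376, Carrow 7.673.
Geometric-mean thresholds: Arden √(4·5)=4.472, Brisco √(3·4)=3.464, Carrow √(7·8)=7.483.
Each quota rounded against its threshold gives Arden 4, Brisco 3, Carrow 8 (total 15).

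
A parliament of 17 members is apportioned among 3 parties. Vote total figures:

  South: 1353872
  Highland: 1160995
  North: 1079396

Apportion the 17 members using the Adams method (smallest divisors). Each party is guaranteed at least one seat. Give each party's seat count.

Standard divisor 3594263/17 ≈ 211427.235; standard quotas: South 6.403, Highland 5.491, North 5.105.
Rounding up gives 7, 6, 6 = 19 seats, so the divisor must be adjusted.
With modified divisor 228900: modified quotas South 5.915, Highland 5.072, North 4.716.
Rounding up: South 6, Highland 6, North 5 (total 17).

South 6, Highland 6, North 5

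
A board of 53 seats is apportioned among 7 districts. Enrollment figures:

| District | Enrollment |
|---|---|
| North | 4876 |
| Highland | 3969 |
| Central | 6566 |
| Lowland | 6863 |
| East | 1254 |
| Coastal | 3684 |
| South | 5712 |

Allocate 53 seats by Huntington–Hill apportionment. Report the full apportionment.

North 8, Highland 6, Central 11, Lowland 11, East 2, Coastal 6, South 9

With divisor 619: modified quotas North 7.877, Highland 6.412, Central 10.607, Lowland 11.087, East 2.026, Coastal 5.952, South 9.228.
Geometric-mean thresholds: North √(7·8)=7.483, Highland √(6·7)=6.481, Central √(10·11)=10.488, Lowland √(11·12)=11.489, East √(2·3)=2.449, Coastal √(5·6)=5.477, South √(9·10)=9.487.
Each quota rounded against its threshold gives North 8, Highland 6, Central 11, Lowland 11, East 2, Coastal 6, South 9 (total 53).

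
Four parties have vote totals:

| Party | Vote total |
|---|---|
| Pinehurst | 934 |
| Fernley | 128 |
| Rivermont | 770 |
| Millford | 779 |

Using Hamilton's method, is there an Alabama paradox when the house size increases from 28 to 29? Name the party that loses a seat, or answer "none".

At 28 seats: Pinehurst 10, Fernley 2, Rivermont 8, Millford 8.
At 29 seats: Pinehurst 10, Fernley 1, Rivermont 9, Millford 9.
Fernley drops from 2 to 1.

Fernley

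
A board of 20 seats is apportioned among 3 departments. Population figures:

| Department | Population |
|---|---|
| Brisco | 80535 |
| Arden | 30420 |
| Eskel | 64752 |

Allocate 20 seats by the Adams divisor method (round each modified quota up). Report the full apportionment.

Brisco 9; Arden 4; Eskel 7

Standard divisor 175707/20 ≈ 8785.35; standard quotas: Brisco 9.167, Arden 3.463, Eskel 7.370.
Rounding up gives 10, 4, 8 = 22 seats, so the divisor must be adjusted.
With modified divisor 9700: modified quotas Brisco 8.303, Arden 3.136, Eskel 6.675.
Rounding up: Brisco 9, Arden 4, Eskel 7 (total 20).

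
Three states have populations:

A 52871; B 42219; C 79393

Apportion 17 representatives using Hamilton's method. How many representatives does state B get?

4

Standard divisor: 174483 ÷ 17 ≈ 10263.706.
Standard quotas: A 5.1513, B 4.1134, C 7.7353.
Lower quotas: A 5, B 4, C 7 (sum 16, leaving 1 seat).
Remainders in descending order: C 0.7353, A 0.1513, B 0.1134.
The surplus seat goes to C.
B receives 4.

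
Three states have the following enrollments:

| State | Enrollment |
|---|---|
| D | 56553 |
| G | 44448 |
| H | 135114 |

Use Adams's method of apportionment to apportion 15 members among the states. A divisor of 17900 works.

With modified divisor 17900: modified quotas D 3.159, G 2.483, H 7.548.
Rounding up: D 4, G 3, H 8 (total 15).

D=4, G=3, H=8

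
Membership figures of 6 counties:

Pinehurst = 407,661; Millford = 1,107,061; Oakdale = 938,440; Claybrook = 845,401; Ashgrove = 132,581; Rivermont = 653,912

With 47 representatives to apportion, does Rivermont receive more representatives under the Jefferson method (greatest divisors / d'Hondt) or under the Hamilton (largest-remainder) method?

Jefferson: Pinehurst 4, Millford 13, Oakdale 11, Claybrook 10, Ashgrove 1, Rivermont 8.
Hamilton: Pinehurst 5, Millford 13, Oakdale 11, Claybrook 10, Ashgrove 1, Rivermont 7.
Rivermont gets 8 under Jefferson and 7 under Hamilton.

Jefferson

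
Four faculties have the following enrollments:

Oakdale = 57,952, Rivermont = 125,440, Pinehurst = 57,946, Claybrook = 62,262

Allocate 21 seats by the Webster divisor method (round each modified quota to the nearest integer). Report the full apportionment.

Standard divisor 303600/21 ≈ 14457.143; standard quotas: Oakdale 4.009, Rivermont 8.677, Pinehurst 4.008, Claybrook 4.307.
Rounding to the nearest integer gives Oakdale 4, Rivermont 9, Pinehurst 4, Claybrook 4 — total 21, matching the house size, so no adjustment is needed.

Oakdale: 4, Rivermont: 9, Pinehurst: 4, Claybrook: 4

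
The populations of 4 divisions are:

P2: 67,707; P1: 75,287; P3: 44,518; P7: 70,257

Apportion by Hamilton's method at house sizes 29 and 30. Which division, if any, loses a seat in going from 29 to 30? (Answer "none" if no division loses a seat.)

none

At 29 seats: P2 8, P1 8, P3 5, P7 8.
At 30 seats: P2 8, P1 9, P3 5, P7 8.
No division's allocation decreased.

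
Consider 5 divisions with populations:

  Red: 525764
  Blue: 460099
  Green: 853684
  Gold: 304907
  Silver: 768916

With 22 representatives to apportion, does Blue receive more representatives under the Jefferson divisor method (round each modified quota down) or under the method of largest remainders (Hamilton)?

Hamilton

Jefferson: Red 4, Blue 3, Green 7, Gold 2, Silver 6.
Hamilton: Red 4, Blue 4, Green 6, Gold 2, Silver 6.
Blue gets 3 under Jefferson and 4 under Hamilton.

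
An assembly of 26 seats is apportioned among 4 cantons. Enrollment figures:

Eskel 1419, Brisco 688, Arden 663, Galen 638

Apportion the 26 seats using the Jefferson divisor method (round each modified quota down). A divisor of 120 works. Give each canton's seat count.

Eskel=11, Brisco=5, Arden=5, Galen=5

With modified divisor 120: modified quotas Eskel 11.825, Brisco 5.733, Arden 5.525, Galen 5.317.
Rounding down: Eskel 11, Brisco 5, Arden 5, Galen 5 (total 26).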